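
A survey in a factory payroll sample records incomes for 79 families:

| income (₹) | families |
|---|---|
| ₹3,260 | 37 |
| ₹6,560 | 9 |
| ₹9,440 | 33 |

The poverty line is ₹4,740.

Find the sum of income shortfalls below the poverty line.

₹54,760

Poor units: 37×₹3,260 (q = 37 of N = 79).
Individual gaps: 37×(4740−3260) = 54760.
Aggregate gap = ₹54,760.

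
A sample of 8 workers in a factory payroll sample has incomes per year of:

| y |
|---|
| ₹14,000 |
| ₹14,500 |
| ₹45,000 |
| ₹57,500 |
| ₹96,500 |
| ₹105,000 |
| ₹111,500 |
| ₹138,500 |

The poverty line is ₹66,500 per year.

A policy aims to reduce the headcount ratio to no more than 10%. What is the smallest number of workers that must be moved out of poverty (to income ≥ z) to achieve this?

Currently q = 4 of N = 8 are below the line (H = 0.500).
A headcount ratio of at most 10% allows at most ⌊0.10 × 8⌋ = 0 poor workers.
So at least 4 − 0 = 4 must be lifted.

4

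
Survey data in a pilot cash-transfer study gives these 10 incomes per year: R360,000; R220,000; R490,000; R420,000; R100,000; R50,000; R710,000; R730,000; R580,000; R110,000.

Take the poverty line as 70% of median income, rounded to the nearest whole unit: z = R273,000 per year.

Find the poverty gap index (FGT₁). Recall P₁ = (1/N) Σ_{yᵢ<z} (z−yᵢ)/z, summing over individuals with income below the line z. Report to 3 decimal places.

0.224

Below the line: R50,000, R100,000, R110,000, R220,000 (q = 4 of N = 10).
Normalized shortfalls: (273000−50000)/273000 = 0.8168; (273000−100000)/273000 = 0.6337; (273000−110000)/273000 = 0.5971; (273000−220000)/273000 = 0.1941.
Sum of shortfalls = 2.241758; P₁ averages over all N: 2.241758 / 10 = 0.224.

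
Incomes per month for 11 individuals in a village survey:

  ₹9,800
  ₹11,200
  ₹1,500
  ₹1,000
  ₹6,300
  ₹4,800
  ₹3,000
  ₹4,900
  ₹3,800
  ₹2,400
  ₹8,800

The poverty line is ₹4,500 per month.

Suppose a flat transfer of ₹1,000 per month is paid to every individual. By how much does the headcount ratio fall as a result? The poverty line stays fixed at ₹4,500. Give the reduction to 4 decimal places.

0.0909

Before: below the line — ₹1,000, ₹1,500, ₹2,400, ₹3,000, ₹3,800; headcount ratio = 0.454545.
After the ₹1,000 transfer: below the line — ₹2,000, ₹2,500, ₹3,400, ₹4,000; headcount ratio = 0.363636.
Reduction = 0.454545 − 0.363636 = 0.0909.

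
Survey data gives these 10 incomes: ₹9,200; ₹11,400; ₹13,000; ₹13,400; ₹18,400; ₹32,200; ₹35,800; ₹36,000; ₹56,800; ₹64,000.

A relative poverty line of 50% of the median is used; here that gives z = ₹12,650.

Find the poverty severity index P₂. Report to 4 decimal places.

Below the line: ₹9,200, ₹11,400 (q = 2 of N = 10).
Shortfall ratios: (12650−9200)/12650 = 0.2727; (12650−11400)/12650 = 0.0988.
Squared: 0.0744; 0.0098.
Sum = 0.084144; P₂ = 0.084144 / 10 = 0.0084.

0.0084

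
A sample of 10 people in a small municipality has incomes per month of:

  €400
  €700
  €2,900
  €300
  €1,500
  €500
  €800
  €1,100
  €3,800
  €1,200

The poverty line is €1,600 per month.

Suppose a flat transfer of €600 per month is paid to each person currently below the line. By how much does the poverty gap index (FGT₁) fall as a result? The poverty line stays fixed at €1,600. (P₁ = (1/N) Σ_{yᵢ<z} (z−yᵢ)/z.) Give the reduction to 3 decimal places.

Before: below the line — €300, €400, €500, €700, €800, €1,100, €1,200, €1,500; poverty gap index (FGT₁) = 0.39375.
After the €600 transfer: below the line — €900, €1,000, €1,100, €1,300, €1,400; poverty gap index (FGT₁) = 0.14375.
Reduction = 0.39375 − 0.14375 = 0.250.

0.250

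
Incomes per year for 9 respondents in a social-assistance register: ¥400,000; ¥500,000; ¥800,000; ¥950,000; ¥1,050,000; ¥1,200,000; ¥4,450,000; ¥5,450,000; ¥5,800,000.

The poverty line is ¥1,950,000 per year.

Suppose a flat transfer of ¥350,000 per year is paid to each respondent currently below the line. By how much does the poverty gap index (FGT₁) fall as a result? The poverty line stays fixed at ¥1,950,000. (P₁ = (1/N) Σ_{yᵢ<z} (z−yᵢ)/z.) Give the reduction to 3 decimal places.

Before: below the line — ¥400,000, ¥500,000, ¥800,000, ¥950,000, ¥1,050,000, ¥1,200,000; poverty gap index (FGT₁) = 0.38746.
After the ¥350,000 transfer: below the line — ¥750,000, ¥850,000, ¥1,150,000, ¥1,300,000, ¥1,400,000, ¥1,550,000; poverty gap index (FGT₁) = 0.26781.
Reduction = 0.38746 − 0.26781 = 0.120.

0.120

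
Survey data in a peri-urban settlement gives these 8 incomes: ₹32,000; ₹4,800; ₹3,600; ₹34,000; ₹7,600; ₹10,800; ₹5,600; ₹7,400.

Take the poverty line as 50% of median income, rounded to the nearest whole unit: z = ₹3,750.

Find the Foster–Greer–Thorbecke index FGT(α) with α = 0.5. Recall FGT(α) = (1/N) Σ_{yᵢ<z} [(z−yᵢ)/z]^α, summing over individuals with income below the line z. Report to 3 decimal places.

0.025

Incomes under z: ₹3,600 (q = 1 of N = 8).
Relative gaps: (3750−3600)/3750 = 0.0400.
Raised to α = 0.5: 0.20000.
Sum = 0.200000; FGT(0.5) = 0.200000 / 8 = 0.025.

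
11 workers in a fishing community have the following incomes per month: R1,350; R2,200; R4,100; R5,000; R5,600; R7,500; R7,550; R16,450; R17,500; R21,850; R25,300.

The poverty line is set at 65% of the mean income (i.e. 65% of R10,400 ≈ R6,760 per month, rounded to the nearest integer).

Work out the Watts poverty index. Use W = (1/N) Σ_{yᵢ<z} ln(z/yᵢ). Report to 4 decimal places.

0.3385

Incomes under z: R1,350, R2,200, R4,100, R5,000, R5,600 (q = 5 of N = 11).
ln(z/y) terms: ln(6760/1350) = 1.6109; ln(6760/2200) = 1.1226; ln(6760/4100) = 0.5000; ln(6760/5000) = 0.3016; ln(6760/5600) = 0.1883.
W = 3.723361 / 11 = 0.3385.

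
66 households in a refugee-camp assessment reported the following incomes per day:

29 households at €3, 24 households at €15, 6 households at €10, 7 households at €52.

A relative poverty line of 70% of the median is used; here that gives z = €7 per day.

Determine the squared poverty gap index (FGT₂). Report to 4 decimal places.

0.1435

Below z: 29×€3 (q = 29 of N = 66).
Shortfall ratios: (7−3)/7 = 0.5714 (×29).
Squared: 0.3265 (×29).
Sum = 9.469388; P₂ = 9.469388 / 66 = 0.1435.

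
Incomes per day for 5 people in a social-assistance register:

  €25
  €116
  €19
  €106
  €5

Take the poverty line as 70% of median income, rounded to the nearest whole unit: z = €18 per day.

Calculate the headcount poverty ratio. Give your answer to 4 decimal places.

1 of the 5 people have income below €18.
H = 1/5 = 0.2000.

0.2000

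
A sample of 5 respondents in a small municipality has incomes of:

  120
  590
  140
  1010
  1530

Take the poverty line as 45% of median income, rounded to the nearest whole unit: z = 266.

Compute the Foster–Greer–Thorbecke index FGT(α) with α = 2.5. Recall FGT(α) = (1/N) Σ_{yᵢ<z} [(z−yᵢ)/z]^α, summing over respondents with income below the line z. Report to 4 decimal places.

Below the line: 120, 140 (q = 2 of N = 5).
Gap ratios (z−y)/z: (266−120)/266 = 0.5489; (266−140)/266 = 0.4737.
Raised to α = 2.5: 0.22319; 0.15443.
Sum = 0.377618; FGT(2.5) = 0.377618 / 5 = 0.0755.

0.0755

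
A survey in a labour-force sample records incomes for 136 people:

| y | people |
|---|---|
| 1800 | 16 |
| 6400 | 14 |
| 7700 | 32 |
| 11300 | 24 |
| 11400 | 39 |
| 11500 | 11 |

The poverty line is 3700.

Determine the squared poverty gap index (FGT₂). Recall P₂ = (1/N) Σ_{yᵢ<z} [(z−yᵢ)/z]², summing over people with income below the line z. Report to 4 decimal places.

0.0310

Incomes under z: 16×1800 (q = 16 of N = 136).
Shortfall ratios: (3700−1800)/3700 = 0.5135 (×16).
Squared: 0.2637 (×16).
Sum = 4.219138; P₂ = 4.219138 / 136 = 0.0310.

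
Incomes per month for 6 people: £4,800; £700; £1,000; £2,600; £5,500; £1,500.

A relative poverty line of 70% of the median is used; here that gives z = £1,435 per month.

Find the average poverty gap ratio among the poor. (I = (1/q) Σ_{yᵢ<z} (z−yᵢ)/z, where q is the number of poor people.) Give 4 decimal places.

0.4077

Below z: £700, £1,000 (q = 2 of N = 6).
Shortfall ratios (z−y)/z: 0.5122, 0.3031; sum = 0.815331.
I averages over the q = 2 poor units only: 0.815331 / 2 = 0.4077.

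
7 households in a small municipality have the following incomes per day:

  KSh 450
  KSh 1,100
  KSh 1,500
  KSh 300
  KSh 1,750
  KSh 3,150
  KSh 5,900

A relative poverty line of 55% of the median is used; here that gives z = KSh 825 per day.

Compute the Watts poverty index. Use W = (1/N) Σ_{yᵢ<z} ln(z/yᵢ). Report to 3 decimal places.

Incomes under z: KSh 300, KSh 450 (q = 2 of N = 7).
Log shortfalls: ln(825/300) = 1.0116; ln(825/450) = 0.6061.
W = 1.617737 / 7 = 0.231.

0.231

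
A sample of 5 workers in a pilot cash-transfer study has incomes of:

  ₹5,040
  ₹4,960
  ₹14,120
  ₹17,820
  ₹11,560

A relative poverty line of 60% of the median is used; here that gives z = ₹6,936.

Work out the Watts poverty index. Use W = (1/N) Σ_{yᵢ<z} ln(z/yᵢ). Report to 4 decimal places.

Poor units: ₹4,960, ₹5,040 (q = 2 of N = 5).
Log shortfalls: ln(6936/4960) = 0.3353; ln(6936/5040) = 0.3193.
W = 0.654639 / 5 = 0.1309.

0.1309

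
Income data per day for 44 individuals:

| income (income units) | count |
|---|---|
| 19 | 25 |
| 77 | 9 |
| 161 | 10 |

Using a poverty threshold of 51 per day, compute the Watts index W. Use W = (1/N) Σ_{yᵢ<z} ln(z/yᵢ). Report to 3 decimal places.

Below the line: 25×19 (q = 25 of N = 44).
ln(z/y) terms: ln(51/19) = 0.9874 (×25).
W = 24.684666 / 44 = 0.561.

0.561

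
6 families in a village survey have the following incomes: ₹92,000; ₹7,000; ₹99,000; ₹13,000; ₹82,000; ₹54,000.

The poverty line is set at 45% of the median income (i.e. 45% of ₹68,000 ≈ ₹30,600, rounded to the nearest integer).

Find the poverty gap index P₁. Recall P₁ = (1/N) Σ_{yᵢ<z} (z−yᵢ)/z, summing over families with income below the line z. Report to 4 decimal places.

0.2244

Poor units: ₹7,000, ₹13,000 (q = 2 of N = 6).
Relative gaps: (30600−7000)/30600 = 0.7712; (30600−13000)/30600 = 0.5752.
Sum of shortfalls = 1.346405; P₁ averages over all N: 1.346405 / 6 = 0.2244.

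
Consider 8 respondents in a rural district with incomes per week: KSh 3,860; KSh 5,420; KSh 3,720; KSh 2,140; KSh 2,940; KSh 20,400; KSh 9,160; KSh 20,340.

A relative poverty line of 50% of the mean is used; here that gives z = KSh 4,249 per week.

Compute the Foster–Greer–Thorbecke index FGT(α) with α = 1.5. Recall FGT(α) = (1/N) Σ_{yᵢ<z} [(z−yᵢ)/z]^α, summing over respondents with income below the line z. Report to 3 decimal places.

Poor units: KSh 2,140, KSh 2,940, KSh 3,720, KSh 3,860 (q = 4 of N = 8).
Gap ratios (z−y)/z: (4249−2140)/4249 = 0.4964; (4249−2940)/4249 = 0.3081; (4249−3720)/4249 = 0.1245; (4249−3860)/4249 = 0.0916.
Raised to α = 1.5: 0.34969; 0.17099; 0.04393; 0.02770.
Sum = 0.592315; FGT(1.5) = 0.592315 / 8 = 0.074.

0.074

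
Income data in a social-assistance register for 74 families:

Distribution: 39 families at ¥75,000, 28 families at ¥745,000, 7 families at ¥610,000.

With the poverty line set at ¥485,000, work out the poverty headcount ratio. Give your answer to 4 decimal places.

0.5270

39 of the 74 families have income below ¥485,000.
H = 39/74 = 0.5270.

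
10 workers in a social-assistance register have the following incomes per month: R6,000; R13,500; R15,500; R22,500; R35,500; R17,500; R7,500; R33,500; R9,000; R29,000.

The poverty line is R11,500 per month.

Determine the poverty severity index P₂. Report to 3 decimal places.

0.040

Incomes under z: R6,000, R7,500, R9,000 (q = 3 of N = 10).
Shortfall ratios: (11500−6000)/11500 = 0.4783; (11500−7500)/11500 = 0.3478; (11500−9000)/11500 = 0.2174.
Squared: 0.2287; 0.1210; 0.0473.
Sum = 0.396975; P₂ = 0.396975 / 10 = 0.040.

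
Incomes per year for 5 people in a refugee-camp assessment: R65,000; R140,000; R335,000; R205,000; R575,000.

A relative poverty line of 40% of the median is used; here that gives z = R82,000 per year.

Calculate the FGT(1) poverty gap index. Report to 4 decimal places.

0.0415

Below the line: R65,000 (q = 1 of N = 5).
Shortfall ratios: (82000−65000)/82000 = 0.2073.
Sum of shortfalls = 0.207317; P₁ averages over all N: 0.207317 / 5 = 0.0415.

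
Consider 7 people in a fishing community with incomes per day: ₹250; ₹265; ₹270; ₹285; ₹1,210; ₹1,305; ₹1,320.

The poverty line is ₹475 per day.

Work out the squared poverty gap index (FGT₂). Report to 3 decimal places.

0.109

Poor units: ₹250, ₹265, ₹270, ₹285 (q = 4 of N = 7).
Shortfall ratios: (475−250)/475 = 0.4737; (475−265)/475 = 0.4421; (475−270)/475 = 0.4316; (475−285)/475 = 0.4000.
Squared: 0.2244; 0.1955; 0.1863; 0.1600.
Sum = 0.766094; P₂ = 0.766094 / 7 = 0.109.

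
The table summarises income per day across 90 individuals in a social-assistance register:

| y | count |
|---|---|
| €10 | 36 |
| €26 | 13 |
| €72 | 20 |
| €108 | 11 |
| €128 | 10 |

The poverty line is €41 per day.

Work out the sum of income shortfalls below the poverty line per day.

€1,311

Below the line: 36×€10, 13×€26 (q = 49 of N = 90).
Individual gaps: 36×(41−10) = 1116; 13×(41−26) = 195.
Aggregate gap = €1,311.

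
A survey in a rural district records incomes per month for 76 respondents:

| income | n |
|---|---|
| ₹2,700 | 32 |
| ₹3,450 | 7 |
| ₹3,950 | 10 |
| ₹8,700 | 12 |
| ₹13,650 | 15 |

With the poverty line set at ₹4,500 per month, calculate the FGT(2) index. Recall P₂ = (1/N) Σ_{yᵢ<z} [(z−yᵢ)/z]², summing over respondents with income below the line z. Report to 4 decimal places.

Poor units: 32×₹2,700, 7×₹3,450, 10×₹3,950 (q = 49 of N = 76).
Normalized shortfalls: (4500−2700)/4500 = 0.4000 (×32); (4500−3450)/4500 = 0.2333 (×7); (4500−3950)/4500 = 0.1222 (×10).
Squared: 0.1600 (×32); 0.0544 (×7); 0.0149 (×10).
Sum = 5.650494; P₂ = 5.650494 / 76 = 0.0743.

0.0743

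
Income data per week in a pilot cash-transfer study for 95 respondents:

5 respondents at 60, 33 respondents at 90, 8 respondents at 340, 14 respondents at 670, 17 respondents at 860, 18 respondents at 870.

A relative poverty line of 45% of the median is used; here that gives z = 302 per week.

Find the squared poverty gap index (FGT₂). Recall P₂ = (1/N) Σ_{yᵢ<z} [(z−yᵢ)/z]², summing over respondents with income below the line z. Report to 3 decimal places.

Poor units: 5×60, 33×90 (q = 38 of N = 95).
Shortfall ratios: (302−60)/302 = 0.8013 (×5); (302−90)/302 = 0.7020 (×33).
Squared: 0.6421 (×5); 0.4928 (×33).
Sum = 19.472523; P₂ = 19.472523 / 95 = 0.205.

0.205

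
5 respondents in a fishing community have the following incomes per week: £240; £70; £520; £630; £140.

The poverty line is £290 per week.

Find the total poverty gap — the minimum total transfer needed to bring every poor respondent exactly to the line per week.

£420

Incomes under z: £70, £140, £240 (q = 3 of N = 5).
Individual gaps: 290−70 = 220; 290−140 = 150; 290−240 = 50.
Aggregate gap = £420.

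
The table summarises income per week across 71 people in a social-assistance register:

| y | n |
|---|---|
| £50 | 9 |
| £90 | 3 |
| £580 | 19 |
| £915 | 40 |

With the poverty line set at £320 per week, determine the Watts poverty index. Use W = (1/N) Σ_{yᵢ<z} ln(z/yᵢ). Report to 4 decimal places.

0.2889

Incomes under z: 9×£50, 3×£90 (q = 12 of N = 71).
ln(z/y) terms: ln(320/50) = 1.8563 (×9); ln(320/90) = 1.2685 (×3).
W = 20.512216 / 71 = 0.2889.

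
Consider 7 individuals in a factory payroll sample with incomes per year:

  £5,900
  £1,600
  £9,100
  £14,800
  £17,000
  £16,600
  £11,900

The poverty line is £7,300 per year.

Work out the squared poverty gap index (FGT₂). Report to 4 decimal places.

0.0924

Below the line: £1,600, £5,900 (q = 2 of N = 7).
Shortfall ratios: (7300−1600)/7300 = 0.7808; (7300−5900)/7300 = 0.1918.
Squared: 0.6097; 0.0368.
Sum = 0.646463; P₂ = 0.646463 / 7 = 0.0924.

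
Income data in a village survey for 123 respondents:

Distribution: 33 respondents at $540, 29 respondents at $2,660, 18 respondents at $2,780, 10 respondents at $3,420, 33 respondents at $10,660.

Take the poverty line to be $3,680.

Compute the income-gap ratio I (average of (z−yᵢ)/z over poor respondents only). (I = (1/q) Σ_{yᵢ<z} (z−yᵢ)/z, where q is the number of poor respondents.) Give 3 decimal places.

0.459

Incomes under z: 33×$540, 29×$2,660, 18×$2,780, 10×$3,420 (q = 90 of N = 123).
Shortfall ratios (z−y)/z: 0.8533 (×33), 0.2772 (×29), 0.2446 (×18), 0.0707 (×10); sum = 41.304348.
The income-gap ratio divides by q (the poor only): 41.304348 / 90 = 0.459.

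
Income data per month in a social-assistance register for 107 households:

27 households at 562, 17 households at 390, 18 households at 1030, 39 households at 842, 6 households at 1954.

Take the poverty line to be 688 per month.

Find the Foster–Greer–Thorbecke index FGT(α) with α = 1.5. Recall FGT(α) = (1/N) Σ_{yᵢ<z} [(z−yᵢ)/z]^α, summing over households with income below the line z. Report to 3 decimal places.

0.065

Below z: 17×390, 27×562 (q = 44 of N = 107).
Relative gaps: (688−390)/688 = 0.4331 (×17); (688−562)/688 = 0.1831 (×27).
Raised to α = 1.5: 0.28506 (×17); 0.07837 (×27).
Sum = 6.962184; FGT(1.5) = 6.962184 / 107 = 0.065.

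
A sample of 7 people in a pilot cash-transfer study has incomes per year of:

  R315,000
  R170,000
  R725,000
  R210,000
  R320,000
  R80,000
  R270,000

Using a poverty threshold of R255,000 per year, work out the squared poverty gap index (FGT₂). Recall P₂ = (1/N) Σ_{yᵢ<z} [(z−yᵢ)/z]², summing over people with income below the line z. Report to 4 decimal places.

Below the line: R80,000, R170,000, R210,000 (q = 3 of N = 7).
Normalized shortfalls: (255000−80000)/255000 = 0.6863; (255000−170000)/255000 = 0.3333; (255000−210000)/255000 = 0.1765.
Squared: 0.4710; 0.1111; 0.0311.
Sum = 0.613226; P₂ = 0.613226 / 7 = 0.0876.

0.0876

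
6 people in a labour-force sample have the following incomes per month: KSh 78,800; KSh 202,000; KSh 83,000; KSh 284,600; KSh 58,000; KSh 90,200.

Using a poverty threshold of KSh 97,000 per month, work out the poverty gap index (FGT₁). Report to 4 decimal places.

0.1340

Below z: KSh 58,000, KSh 78,800, KSh 83,000, KSh 90,200 (q = 4 of N = 6).
Normalized shortfalls: (97000−58000)/97000 = 0.4021; (97000−78800)/97000 = 0.1876; (97000−83000)/97000 = 0.1443; (97000−90200)/97000 = 0.0701.
Sum of shortfalls = 0.804124; P₁ averages over all N: 0.804124 / 6 = 0.1340.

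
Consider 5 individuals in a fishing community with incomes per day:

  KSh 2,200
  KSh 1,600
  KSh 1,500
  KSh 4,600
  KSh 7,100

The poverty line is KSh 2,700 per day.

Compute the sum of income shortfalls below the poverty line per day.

Below the line: KSh 1,500, KSh 1,600, KSh 2,200 (q = 3 of N = 5).
Individual gaps: 2700−1500 = 1200; 2700−1600 = 1100; 2700−2200 = 500.
Aggregate gap = KSh 2,800.

KSh 2,800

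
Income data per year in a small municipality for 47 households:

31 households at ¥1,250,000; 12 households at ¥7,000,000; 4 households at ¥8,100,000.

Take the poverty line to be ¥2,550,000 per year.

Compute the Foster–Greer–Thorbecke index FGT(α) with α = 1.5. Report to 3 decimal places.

Below z: 31×¥1,250,000 (q = 31 of N = 47).
Relative gaps: (2550000−1250000)/2550000 = 0.5098 (×31).
Raised to α = 1.5: 0.36400 (×31).
Sum = 11.284088; FGT(1.5) = 11.284088 / 47 = 0.240.

0.240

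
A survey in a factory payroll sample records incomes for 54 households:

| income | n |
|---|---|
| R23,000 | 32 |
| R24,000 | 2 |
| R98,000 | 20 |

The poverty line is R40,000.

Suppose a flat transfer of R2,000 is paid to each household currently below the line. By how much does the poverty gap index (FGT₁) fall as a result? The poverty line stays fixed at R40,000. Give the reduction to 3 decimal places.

0.031

Before: below the line — 32×R23,000, 2×R24,000; poverty gap index (FGT₁) = 0.26667.
After the R2,000 transfer: below the line — 32×R25,000, 2×R26,000; poverty gap index (FGT₁) = 0.23519.
Reduction = 0.26667 − 0.23519 = 0.031.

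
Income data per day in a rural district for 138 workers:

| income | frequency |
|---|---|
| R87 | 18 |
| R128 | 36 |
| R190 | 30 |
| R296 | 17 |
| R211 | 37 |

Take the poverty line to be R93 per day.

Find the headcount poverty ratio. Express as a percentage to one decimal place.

13.0%

18 of the 138 workers have income below R93.
H = 18/138 = 13.0%.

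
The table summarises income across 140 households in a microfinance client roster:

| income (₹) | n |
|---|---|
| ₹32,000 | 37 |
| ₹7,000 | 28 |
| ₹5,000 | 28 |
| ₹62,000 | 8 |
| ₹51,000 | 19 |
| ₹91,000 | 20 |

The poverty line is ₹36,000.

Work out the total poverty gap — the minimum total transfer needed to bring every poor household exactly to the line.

₹1,828,000

Poor units: 28×₹5,000, 28×₹7,000, 37×₹32,000 (q = 93 of N = 140).
Individual gaps: 28×(36000−5000) = 868000; 28×(36000−7000) = 812000; 37×(36000−32000) = 148000.
Aggregate gap = ₹1,828,000.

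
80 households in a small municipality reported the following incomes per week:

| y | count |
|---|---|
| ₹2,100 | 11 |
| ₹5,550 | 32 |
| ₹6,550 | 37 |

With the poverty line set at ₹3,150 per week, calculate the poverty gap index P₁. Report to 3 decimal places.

Incomes under z: 11×₹2,100 (q = 11 of N = 80).
Gap ratios (z−y)/z: (3150−2100)/3150 = 0.3333 (×11).
Sum of shortfalls = 3.666667; P₁ averages over all N: 3.666667 / 80 = 0.046.

0.046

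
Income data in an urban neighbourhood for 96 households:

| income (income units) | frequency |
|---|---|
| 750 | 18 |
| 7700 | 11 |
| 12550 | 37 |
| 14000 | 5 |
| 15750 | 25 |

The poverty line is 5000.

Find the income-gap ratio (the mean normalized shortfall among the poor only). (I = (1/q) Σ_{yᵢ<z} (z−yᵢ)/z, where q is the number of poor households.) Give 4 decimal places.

0.8500

Below z: 18×750 (q = 18 of N = 96).
Relative gaps: 0.8500 (×18); sum = 15.300000.
The income-gap ratio divides by q (the poor only): 15.300000 / 18 = 0.8500.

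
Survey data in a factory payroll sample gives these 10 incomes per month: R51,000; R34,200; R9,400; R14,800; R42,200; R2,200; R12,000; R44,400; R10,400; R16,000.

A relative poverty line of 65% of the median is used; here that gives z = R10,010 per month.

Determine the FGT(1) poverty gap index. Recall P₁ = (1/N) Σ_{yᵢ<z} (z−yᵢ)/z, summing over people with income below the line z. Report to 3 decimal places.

Below z: R2,200, R9,400 (q = 2 of N = 10).
Gap ratios (z−y)/z: (10010−2200)/10010 = 0.7802; (10010−9400)/10010 = 0.0609.
Σ = 0.841159. Dividing by the full population N = 10 gives P₁ = 0.084.

0.084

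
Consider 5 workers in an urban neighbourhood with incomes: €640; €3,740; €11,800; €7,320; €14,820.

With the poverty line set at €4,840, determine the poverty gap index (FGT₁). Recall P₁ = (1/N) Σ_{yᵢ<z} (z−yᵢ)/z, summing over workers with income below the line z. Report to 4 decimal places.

0.2190

Poor units: €640, €3,740 (q = 2 of N = 5).
Shortfall ratios: (4840−640)/4840 = 0.8678; (4840−3740)/4840 = 0.2273.
Σ = 1.095041. Dividing by the full population N = 5 gives P₁ = 0.2190.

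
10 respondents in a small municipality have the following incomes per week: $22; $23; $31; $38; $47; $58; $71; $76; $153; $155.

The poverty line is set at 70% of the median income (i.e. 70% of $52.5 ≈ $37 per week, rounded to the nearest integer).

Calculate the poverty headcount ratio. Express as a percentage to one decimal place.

30.0%

3 of the 10 respondents have income below $37.
H = 3/10 = 30.0%.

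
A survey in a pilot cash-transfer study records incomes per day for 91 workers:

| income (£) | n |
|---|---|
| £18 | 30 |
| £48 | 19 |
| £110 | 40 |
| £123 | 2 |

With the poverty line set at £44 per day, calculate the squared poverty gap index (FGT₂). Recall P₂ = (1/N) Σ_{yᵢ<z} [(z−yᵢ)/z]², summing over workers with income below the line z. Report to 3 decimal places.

Below the line: 30×£18 (q = 30 of N = 91).
Normalized shortfalls: (44−18)/44 = 0.5909 (×30).
Squared: 0.3492 (×30).
Sum = 10.475207; P₂ = 10.475207 / 91 = 0.115.

0.115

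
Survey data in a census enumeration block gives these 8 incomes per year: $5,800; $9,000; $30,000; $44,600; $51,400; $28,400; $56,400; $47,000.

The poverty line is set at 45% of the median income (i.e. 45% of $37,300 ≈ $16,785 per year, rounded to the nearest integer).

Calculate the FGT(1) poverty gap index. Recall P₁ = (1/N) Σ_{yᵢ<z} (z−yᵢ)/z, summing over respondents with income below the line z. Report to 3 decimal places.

0.140

Incomes under z: $5,800, $9,000 (q = 2 of N = 8).
Relative gaps: (16785−5800)/16785 = 0.6545; (16785−9000)/16785 = 0.4638.
Σ = 1.118260. Dividing by the full population N = 8 gives P₁ = 0.140.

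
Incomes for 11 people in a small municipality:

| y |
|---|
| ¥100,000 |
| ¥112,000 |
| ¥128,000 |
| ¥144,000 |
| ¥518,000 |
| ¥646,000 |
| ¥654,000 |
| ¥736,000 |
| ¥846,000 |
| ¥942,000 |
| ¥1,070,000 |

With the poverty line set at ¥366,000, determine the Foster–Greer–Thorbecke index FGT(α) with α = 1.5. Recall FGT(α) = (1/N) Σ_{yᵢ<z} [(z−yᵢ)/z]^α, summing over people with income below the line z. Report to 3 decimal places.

Below the line: ¥100,000, ¥112,000, ¥128,000, ¥144,000 (q = 4 of N = 11).
Relative gaps: (366000−100000)/366000 = 0.7268; (366000−112000)/366000 = 0.6940; (366000−128000)/366000 = 0.6503; (366000−144000)/366000 = 0.6066.
Raised to α = 1.5: 0.61958; 0.57813; 0.52438; 0.47240.
Sum = 2.194494; FGT(1.5) = 2.194494 / 11 = 0.199.

0.199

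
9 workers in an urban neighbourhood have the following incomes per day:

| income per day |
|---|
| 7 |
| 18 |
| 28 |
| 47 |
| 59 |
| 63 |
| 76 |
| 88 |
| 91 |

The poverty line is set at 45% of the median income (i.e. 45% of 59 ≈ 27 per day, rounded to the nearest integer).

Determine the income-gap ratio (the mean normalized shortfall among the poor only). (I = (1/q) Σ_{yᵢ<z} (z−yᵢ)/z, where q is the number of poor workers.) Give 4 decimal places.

Below the line: 7, 18 (q = 2 of N = 9).
Shortfall ratios (z−y)/z: 0.7407, 0.3333; sum = 1.074074.
I averages over the q = 2 poor units only: 1.074074 / 2 = 0.5370.

0.5370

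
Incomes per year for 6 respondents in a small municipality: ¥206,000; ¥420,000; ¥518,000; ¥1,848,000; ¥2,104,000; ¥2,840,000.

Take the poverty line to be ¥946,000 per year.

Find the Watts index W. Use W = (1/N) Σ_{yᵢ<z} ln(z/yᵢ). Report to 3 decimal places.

0.490

Incomes under z: ¥206,000, ¥420,000, ¥518,000 (q = 3 of N = 6).
Log shortfalls: ln(946000/206000) = 1.5244; ln(946000/420000) = 0.8120; ln(946000/518000) = 0.6023.
W = 2.938622 / 6 = 0.490.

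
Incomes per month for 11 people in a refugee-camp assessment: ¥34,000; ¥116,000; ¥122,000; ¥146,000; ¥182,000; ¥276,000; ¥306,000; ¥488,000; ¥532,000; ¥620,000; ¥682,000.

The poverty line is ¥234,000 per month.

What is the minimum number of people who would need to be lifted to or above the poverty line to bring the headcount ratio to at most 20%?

5 of the 11 people are poor, so H = 5/11 = 0.455.
A headcount ratio of at most 20% allows at most ⌊0.20 × 11⌋ = 2 poor people.
So at least 5 − 2 = 3 must be lifted.

3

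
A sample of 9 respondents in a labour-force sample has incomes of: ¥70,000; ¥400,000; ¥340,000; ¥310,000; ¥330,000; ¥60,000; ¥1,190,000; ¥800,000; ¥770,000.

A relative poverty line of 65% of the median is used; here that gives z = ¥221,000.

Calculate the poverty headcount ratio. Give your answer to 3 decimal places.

0.222

2 of the 9 respondents have income below ¥221,000.
H = 2/9 = 0.222.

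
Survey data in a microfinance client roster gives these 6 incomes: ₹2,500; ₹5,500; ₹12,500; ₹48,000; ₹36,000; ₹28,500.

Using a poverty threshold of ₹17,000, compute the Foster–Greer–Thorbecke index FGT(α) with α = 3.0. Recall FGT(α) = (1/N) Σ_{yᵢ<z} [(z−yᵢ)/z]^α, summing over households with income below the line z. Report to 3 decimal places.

0.158

Incomes under z: ₹2,500, ₹5,500, ₹12,500 (q = 3 of N = 6).
Shortfall ratios: (17000−2500)/17000 = 0.8529; (17000−5500)/17000 = 0.6765; (17000−12500)/17000 = 0.2647.
Raised to α = 3.0: 0.62052; 0.30956; 0.01855.
Sum = 0.948631; FGT(3.0) = 0.948631 / 6 = 0.158.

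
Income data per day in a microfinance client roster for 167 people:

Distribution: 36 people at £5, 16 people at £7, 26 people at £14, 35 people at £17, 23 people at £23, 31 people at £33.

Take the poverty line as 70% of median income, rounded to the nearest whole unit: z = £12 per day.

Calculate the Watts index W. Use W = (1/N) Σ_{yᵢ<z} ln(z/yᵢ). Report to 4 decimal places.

0.2404

Poor units: 36×£5, 16×£7 (q = 52 of N = 167).
Log gaps: ln(12/5) = 0.8755 (×36); ln(12/7) = 0.5390 (×16).
W = 40.140819 / 167 = 0.2404.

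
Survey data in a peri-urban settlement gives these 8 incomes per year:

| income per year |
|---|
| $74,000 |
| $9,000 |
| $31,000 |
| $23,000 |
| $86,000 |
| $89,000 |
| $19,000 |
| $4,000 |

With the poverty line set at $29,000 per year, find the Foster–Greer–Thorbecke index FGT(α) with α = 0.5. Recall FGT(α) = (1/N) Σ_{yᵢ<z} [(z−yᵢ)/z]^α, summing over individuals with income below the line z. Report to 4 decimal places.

Poor units: $4,000, $9,000, $19,000, $23,000 (q = 4 of N = 8).
Normalized shortfalls: (29000−4000)/29000 = 0.8621; (29000−9000)/29000 = 0.6897; (29000−19000)/29000 = 0.3448; (29000−23000)/29000 = 0.2069.
Raised to α = 0.5: 0.92848; 0.83045; 0.58722; 0.45486.
Sum = 2.801011; FGT(0.5) = 2.801011 / 8 = 0.3501.

0.3501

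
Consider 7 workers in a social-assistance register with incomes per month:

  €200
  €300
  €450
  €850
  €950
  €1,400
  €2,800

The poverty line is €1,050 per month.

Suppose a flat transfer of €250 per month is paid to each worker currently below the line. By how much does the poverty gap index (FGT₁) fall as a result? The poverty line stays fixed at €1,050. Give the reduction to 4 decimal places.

0.1429

Before: below the line — €200, €300, €450, €850, €950; poverty gap index (FGT₁) = 0.340136.
After the €250 transfer: below the line — €450, €550, €700; poverty gap index (FGT₁) = 0.197279.
Reduction = 0.340136 − 0.197279 = 0.1429.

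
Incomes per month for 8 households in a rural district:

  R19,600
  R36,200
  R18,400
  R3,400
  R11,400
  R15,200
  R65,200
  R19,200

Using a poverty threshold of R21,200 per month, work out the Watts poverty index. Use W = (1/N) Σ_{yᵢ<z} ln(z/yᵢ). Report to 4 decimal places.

0.3878

Incomes under z: R3,400, R11,400, R15,200, R18,400, R19,200, R19,600 (q = 6 of N = 8).
Log gaps: ln(21200/3400) = 1.8302; ln(21200/11400) = 0.6204; ln(21200/15200) = 0.3327; ln(21200/18400) = 0.1417; ln(21200/19200) = 0.0991; ln(21200/19600) = 0.0785.
W = 3.102532 / 8 = 0.3878.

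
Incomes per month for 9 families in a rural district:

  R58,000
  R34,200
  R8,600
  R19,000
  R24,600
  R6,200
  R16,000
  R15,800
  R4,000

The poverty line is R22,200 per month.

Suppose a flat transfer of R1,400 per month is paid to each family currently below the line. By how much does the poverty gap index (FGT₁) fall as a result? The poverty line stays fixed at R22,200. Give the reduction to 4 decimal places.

0.0420

Before: below the line — R4,000, R6,200, R8,600, R15,800, R16,000, R19,000; poverty gap index (FGT₁) = 0.318318.
After the R1,400 transfer: below the line — R5,400, R7,600, R10,000, R17,200, R17,400, R20,400; poverty gap index (FGT₁) = 0.276276.
Reduction = 0.318318 − 0.276276 = 0.0420.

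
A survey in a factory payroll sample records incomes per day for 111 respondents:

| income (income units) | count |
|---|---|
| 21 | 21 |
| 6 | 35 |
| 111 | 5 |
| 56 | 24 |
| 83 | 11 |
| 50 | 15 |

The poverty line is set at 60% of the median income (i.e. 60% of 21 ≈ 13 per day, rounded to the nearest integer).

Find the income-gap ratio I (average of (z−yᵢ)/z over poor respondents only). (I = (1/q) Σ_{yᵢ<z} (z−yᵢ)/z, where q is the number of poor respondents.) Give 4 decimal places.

0.5385

Incomes under z: 35×6 (q = 35 of N = 111).
Shortfall ratios (z−y)/z: 0.5385 (×35); sum = 18.846154.
I averages over the q = 35 poor units only: 18.846154 / 35 = 0.5385.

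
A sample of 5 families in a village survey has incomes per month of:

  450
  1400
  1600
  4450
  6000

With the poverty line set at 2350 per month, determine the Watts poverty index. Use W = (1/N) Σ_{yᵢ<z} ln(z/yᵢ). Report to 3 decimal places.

0.511

Below the line: 450, 1400, 1600 (q = 3 of N = 5).
Log shortfalls: ln(2350/450) = 1.6529; ln(2350/1400) = 0.5179; ln(2350/1600) = 0.3844.
W = 2.555278 / 5 = 0.511.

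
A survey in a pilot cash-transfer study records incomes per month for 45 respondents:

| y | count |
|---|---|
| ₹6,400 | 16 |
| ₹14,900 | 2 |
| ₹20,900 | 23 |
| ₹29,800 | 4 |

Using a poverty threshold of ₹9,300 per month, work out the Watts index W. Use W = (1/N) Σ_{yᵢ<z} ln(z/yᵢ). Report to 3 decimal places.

0.133

Below z: 16×₹6,400 (q = 16 of N = 45).
Log gaps: ln(9300/6400) = 0.3737 (×16).
W = 5.979463 / 45 = 0.133.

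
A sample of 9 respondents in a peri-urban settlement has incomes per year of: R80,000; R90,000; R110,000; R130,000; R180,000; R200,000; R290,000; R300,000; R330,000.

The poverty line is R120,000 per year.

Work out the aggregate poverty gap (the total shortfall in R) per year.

Below the line: R80,000, R90,000, R110,000 (q = 3 of N = 9).
Individual gaps: 120000−80000 = 40000; 120000−90000 = 30000; 120000−110000 = 10000.
Aggregate gap = R80,000.

R80,000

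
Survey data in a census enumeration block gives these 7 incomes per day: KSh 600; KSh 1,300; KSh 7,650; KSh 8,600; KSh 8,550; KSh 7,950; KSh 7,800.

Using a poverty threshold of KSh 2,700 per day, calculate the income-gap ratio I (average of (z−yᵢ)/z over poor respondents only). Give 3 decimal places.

0.648

Poor units: KSh 600, KSh 1,300 (q = 2 of N = 7).
Shortfall ratios (z−y)/z: 0.7778, 0.5185; sum = 1.296296.
The income-gap ratio divides by q (the poor only): 1.296296 / 2 = 0.648.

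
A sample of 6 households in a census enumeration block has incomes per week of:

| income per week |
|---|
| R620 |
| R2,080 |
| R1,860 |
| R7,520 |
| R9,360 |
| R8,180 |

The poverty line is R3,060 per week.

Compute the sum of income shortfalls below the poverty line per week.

Incomes under z: R620, R1,860, R2,080 (q = 3 of N = 6).
Individual gaps: 3060−620 = 2440; 3060−1860 = 1200; 3060−2080 = 980.
Aggregate gap = R4,620.

R4,620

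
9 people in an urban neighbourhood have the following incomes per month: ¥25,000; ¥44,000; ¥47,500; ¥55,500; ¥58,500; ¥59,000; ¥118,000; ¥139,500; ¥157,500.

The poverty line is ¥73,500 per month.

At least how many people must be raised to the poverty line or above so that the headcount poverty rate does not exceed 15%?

5

Currently q = 6 of N = 9 are below the line (H = 0.667).
A headcount ratio of at most 15% allows at most ⌊0.15 × 9⌋ = 1 poor people.
So at least 6 − 1 = 5 must be lifted.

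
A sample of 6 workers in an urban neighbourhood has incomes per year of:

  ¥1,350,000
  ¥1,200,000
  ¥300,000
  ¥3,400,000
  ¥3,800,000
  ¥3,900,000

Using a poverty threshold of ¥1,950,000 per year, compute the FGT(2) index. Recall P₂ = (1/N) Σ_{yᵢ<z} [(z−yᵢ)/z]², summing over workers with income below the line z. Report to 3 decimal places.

0.160

Below the line: ¥300,000, ¥1,200,000, ¥1,350,000 (q = 3 of N = 6).
Relative gaps: (1950000−300000)/1950000 = 0.8462; (1950000−1200000)/1950000 = 0.3846; (1950000−1350000)/1950000 = 0.3077.
Squared: 0.7160; 0.1479; 0.0947.
Sum = 0.958580; P₂ = 0.958580 / 6 = 0.160.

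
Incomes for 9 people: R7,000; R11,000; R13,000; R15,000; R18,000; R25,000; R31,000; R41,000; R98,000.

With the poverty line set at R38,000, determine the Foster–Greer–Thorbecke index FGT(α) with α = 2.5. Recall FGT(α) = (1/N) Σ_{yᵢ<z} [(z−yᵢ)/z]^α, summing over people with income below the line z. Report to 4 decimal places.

0.2163

Incomes under z: R7,000, R11,000, R13,000, R15,000, R18,000, R25,000, R31,000 (q = 7 of N = 9).
Normalized shortfalls: (38000−7000)/38000 = 0.8158; (38000−11000)/38000 = 0.7105; (38000−13000)/38000 = 0.6579; (38000−15000)/38000 = 0.6053; (38000−18000)/38000 = 0.5263; (38000−25000)/38000 = 0.3421; (38000−31000)/38000 = 0.1842.
Raised to α = 2.5: 0.60110; 0.42555; 0.35107; 0.28501; 0.20096; 0.06845; 0.01456.
Sum = 1.946707; FGT(2.5) = 1.946707 / 9 = 0.2163.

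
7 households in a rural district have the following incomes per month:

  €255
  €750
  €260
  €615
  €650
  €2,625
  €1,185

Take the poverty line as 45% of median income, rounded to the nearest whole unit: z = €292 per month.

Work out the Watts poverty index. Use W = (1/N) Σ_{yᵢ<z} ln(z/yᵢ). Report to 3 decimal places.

0.036

Below the line: €255, €260 (q = 2 of N = 7).
Log shortfalls: ln(292/255) = 0.1355; ln(292/260) = 0.1161.
W = 0.251562 / 7 = 0.036.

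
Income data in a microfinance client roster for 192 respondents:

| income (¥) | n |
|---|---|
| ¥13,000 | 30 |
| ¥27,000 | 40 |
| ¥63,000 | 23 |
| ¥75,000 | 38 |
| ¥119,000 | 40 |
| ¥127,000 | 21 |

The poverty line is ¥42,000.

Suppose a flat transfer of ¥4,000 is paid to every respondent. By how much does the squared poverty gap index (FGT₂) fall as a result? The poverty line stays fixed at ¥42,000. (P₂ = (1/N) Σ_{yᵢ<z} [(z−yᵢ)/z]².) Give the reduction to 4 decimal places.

0.0314

Before: below the line — 30×¥13,000, 40×¥27,000; squared poverty gap index (FGT₂) = 0.101066.
After the ¥4,000 transfer: below the line — 30×¥17,000, 40×¥31,000; squared poverty gap index (FGT₂) = 0.069651.
Reduction = 0.101066 − 0.069651 = 0.0314.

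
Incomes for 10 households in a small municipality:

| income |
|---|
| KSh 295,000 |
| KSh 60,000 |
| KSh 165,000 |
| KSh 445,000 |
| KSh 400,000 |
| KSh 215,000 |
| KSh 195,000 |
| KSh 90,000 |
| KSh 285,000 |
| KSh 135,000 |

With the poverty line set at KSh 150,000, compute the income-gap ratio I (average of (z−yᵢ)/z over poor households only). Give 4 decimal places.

0.3667

Below the line: KSh 60,000, KSh 90,000, KSh 135,000 (q = 3 of N = 10).
Relative gaps: 0.6000, 0.4000, 0.1000; sum = 1.100000.
The income-gap ratio divides by q (the poor only): 1.100000 / 3 = 0.3667.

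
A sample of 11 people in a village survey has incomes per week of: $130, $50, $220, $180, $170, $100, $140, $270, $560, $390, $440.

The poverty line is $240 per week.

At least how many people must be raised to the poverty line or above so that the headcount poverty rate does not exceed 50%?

7 of the 11 people are poor, so H = 7/11 = 0.636.
A headcount ratio of at most 50% allows at most ⌊0.50 × 11⌋ = 5 poor people.
So at least 7 − 5 = 2 must be lifted.

2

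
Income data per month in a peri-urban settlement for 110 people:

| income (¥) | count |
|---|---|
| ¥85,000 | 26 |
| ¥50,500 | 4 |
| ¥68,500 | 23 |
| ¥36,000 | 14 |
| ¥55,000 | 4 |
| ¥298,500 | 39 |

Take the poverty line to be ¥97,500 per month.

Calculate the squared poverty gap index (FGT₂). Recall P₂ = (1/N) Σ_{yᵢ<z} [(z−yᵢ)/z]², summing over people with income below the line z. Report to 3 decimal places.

0.088

Poor units: 14×¥36,000, 4×¥50,500, 4×¥55,000, 23×¥68,500, 26×¥85,000 (q = 71 of N = 110).
Shortfall ratios: (97500−36000)/97500 = 0.6308 (×14); (97500−50500)/97500 = 0.4821 (×4); (97500−55000)/97500 = 0.4359 (×4); (97500−68500)/97500 = 0.2974 (×23); (97500−85000)/97500 = 0.1282 (×26).
Squared: 0.3979 (×14); 0.2324 (×4); 0.1900 (×4); 0.0885 (×23); 0.0164 (×26).
Sum = 9.721815; P₂ = 9.721815 / 110 = 0.088.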